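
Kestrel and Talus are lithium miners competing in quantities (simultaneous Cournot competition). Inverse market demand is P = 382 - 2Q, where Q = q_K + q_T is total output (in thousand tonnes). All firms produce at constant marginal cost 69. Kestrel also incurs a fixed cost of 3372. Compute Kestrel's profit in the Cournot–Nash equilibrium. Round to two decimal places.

A representative firm's profit is π_i = q_i(382 - 2Q) - 69q_i.
First-order condition (treating rivals' output as given): 313 - 4q_i - 2q_j = 0.
By symmetry each firm produces the same amount; substituting q_j = q_i yields q_i = 313/6.
Price P = 382 - 2·(313/3) = 520/3.
Kestrel's profit: (520/3 - 69)·(313/6) - 3372 = 2070.7222.

2070.72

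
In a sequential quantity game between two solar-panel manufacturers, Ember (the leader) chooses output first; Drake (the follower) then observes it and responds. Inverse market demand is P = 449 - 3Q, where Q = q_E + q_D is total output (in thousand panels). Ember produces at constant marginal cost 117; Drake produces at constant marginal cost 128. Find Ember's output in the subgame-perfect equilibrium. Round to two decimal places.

57.17

Solve by backward induction. Given q_E, the follower Drake maximises π_D = (449 - 3q_E - 3q_D)q_D - 128q_D.
∂π_D/∂q_D = 321 - 3q_E - 6q_D = 0 gives the reaction function q_D = (321 - 3q_E)/6.
Ember substitutes q_D(q_E) into its own profit: π_E = q_E(449 - 3q_E - (321 - 3q_E)/2) - 117q_E = (577/2 - (3/2)q_E)q_E - 117q_E.
The leader's first-order condition 343/2 - 3q_E = 0 yields q_E = 343/6.
Then q_D = (321 - 3·(343/6))/6 = 299/12.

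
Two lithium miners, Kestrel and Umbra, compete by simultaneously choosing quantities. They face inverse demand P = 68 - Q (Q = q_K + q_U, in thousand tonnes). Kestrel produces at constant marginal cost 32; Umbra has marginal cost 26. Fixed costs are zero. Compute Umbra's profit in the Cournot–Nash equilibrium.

Kestrel's profit: π_K = (68 - Q)q_K - (32q_K). Setting ∂π_K/∂q_K = 0: 36 - 2q_K - (q_U) = 0.
Umbra's profit: π_U = (68 - Q)q_U - (26q_U). Setting ∂π_U/∂q_U = 0: 42 - 2q_U - (q_K) = 0.
Rearranging gives the reaction functions q_K = (36 - q_U)/2 and q_U = (42 - q_K)/2.
Solving the pair: q_K = 10, q_U = 16.
Price P = 68 - 26 = 42.
Umbra's profit: (42 - 26)·16 = 256.

256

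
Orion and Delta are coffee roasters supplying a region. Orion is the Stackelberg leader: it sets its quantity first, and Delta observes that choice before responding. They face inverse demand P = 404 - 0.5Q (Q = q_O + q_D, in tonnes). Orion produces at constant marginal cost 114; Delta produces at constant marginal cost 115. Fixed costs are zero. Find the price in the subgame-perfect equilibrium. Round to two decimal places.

The follower Delta best-responds to any q_O: π_D = (404 - 0.5Q)q_D - 115q_D.
∂π_D/∂q_D = 289 - (1/2)q_O - q_D = 0 gives the reaction function q_D = (289 - (1/2)q_O).
Orion substitutes q_D(q_O) into its own profit: π_O = q_O(404 - (1/2)q_O - (289 - (1/2)q_O)/2) - 114q_O = (519/2 - (1/4)q_O)q_O - 114q_O.
Leader FOC: 291/2 - (1/2)q_O = 0, so q_O = 291.
Then q_D = (289 - (1/2)·291) = 287/2.
Total output Q = 869/2, so price P = 404 - (1/2)·(869/2) = 747/4.

186.75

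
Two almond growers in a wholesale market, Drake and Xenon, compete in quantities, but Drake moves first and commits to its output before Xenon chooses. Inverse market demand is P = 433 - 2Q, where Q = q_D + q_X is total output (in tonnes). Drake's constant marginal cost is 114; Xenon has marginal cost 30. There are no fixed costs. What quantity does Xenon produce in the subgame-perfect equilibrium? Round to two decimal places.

Solve by backward induction. Given q_D, the follower Xenon maximises π_X = (433 - 2q_D - 2q_X)q_X - 30q_X.
∂π_X/∂q_X = 403 - 2q_D - 4q_X = 0 gives the reaction function q_X = (403 - 2q_D)/4.
The leader anticipates this reaction. Substituting into P = 433 - 2Q gives P = 463/2 - q_D, so π_D = (463/2 - q_D)q_D - 114q_D.
Maximising: ∂π_D/∂q_D = 235/2 - 2q_D = 0, giving q_D = 235/4.
Then q_X = (403 - 2·(235/4))/4 = 571/8.

71.38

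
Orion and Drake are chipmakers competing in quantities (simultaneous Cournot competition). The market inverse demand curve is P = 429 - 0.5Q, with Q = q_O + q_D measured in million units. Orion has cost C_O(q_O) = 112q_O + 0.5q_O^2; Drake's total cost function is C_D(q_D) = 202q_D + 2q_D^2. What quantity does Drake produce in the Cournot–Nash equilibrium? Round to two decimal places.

Orion's profit: π_O = (429 - 0.5Q)q_O - (112q_O + (1/2)q_O²). Setting ∂π_O/∂q_O = 0: 317 - 2q_O - (1/2)(q_D) = 0.
Drake's first-order condition: 227 - 5q_D - (1/2)(q_O) = 0.
Rearranging gives the reaction functions q_O = (317 - (1/2)q_D)/2 and q_D = (227 - (1/2)q_O)/5.
Solving the pair: q_O = 1962/13, q_D = 394/13.

30.31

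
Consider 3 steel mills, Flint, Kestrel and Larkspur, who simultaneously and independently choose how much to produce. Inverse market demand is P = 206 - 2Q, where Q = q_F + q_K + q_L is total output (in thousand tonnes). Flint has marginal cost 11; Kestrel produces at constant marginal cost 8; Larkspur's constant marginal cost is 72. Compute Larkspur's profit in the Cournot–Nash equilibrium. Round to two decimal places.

Flint's profit: π_F = (206 - 2Q)q_F - (11q_F). Setting ∂π_F/∂q_F = 0: 195 - 4q_F - 2(q_K + q_L) = 0.
Kestrel's profit: π_K = (206 - 2Q)q_K - (8q_K). Setting ∂π_K/∂q_K = 0: 198 - 4q_K - 2(q_F + q_L) = 0.
Larkspur's profit: π_L = (206 - 2Q)q_L - (72q_L). Setting ∂π_L/∂q_L = 0: 134 - 4q_L - 2(q_F + q_K) = 0.
Adding the 3 conditions: 527 − 4Q − 4Q = 0, i.e. Q = 527/8.
Back-substituting: q_F = (195 − 527/4)/2 = 253/8, q_K = (198 − 527/4)/2 = 265/8, q_L = (134 − 527/4)/2 = 9/8.
Price P = 206 - 2·(527/8) = 297/4.
Larkspur's profit: (297/4 - 72)·(9/8) = 81/32.

2.53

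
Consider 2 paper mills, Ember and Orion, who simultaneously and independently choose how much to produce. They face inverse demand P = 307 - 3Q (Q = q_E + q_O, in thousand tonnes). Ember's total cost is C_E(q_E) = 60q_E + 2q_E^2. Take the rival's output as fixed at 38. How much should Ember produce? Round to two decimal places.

With the rival's output fixed at 38, Ember's profit is π_E = (307 - 3·38 - 3q_E)q_E - (60q_E + 2q_E²) = (193 - 3q_E)q_E - (60q_E + 2q_E²).
∂π_E/∂q_E = 133 - 10q_E = 0, so q_E = 133/10.

13.30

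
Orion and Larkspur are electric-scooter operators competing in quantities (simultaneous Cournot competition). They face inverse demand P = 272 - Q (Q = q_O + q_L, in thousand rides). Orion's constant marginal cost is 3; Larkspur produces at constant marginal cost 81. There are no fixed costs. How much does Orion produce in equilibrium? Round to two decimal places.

Orion's profit: π_O = (272 - Q)q_O - (3q_O). Setting ∂π_O/∂q_O = 0: 269 - 2q_O - (q_L) = 0.
Larkspur's profit: π_L = (272 - Q)q_L - (81q_L). Setting ∂π_L/∂q_L = 0: 191 - 2q_L - (q_O) = 0.
Rearranging gives the reaction functions q_O = (269 - q_L)/2 and q_L = (191 - q_O)/2.
Solving the pair: q_O = 347/3, q_L = 113/3.

115.67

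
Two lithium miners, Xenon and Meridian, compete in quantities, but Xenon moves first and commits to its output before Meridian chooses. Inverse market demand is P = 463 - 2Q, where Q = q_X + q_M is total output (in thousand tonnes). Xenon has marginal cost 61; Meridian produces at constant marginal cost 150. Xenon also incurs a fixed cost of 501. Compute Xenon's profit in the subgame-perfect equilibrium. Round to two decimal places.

14566.56

Solve by backward induction. Given q_X, the follower Meridian maximises π_M = (463 - 2q_X - 2q_M)q_M - 150q_M.
Follower FOC: 313 - 2q_X - 4q_M = 0, so q_M(q_X) = (313 - 2q_X)/4.
Xenon substitutes q_M(q_X) into its own profit: π_X = q_X(463 - 2q_X - (313 - 2q_X)/2) - 61q_X = (613/2 - q_X)q_X - 61q_X.
Maximising: ∂π_X/∂q_X = 491/2 - 2q_X = 0, giving q_X = 491/4.
Then q_M = (313 - 2·(491/4))/4 = 135/8.
Price P = 463 - 2·(1117/8) = 735/4.
Xenon's profit: (735/4 - 61)·(491/4) - 501 = 14566.5625.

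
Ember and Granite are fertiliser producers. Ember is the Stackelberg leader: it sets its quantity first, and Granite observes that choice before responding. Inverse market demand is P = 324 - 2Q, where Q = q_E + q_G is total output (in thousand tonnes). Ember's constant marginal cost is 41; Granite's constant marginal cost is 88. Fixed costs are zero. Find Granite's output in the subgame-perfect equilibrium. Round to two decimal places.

17.75

Solve by backward induction. Given q_E, the follower Granite maximises π_G = (324 - 2q_E - 2q_G)q_G - 88q_G.
∂π_G/∂q_G = 236 - 2q_E - 4q_G = 0 gives the reaction function q_G = (236 - 2q_E)/4.
The leader anticipates this reaction. Substituting into P = 324 - 2Q gives P = 206 - q_E, so π_E = (206 - q_E)q_E - 41q_E.
Leader FOC: 165 - 2q_E = 0, so q_E = 165/2.
Then q_G = (236 - 2·(165/2))/4 = 71/4.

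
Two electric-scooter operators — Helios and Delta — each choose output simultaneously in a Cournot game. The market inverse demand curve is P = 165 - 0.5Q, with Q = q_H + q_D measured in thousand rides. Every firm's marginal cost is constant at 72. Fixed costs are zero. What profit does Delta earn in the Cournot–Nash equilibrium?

1922

Each firm earns π_i = (165 - 0.5Q)q_i - 72q_i.
First-order condition (treating rivals' output as given): 93 - q_i - (1/2)q_j = 0.
By symmetry each firm produces the same amount; substituting q_j = q_i yields q_i = 93/(3/2) = 62.
Price P = 165 - (1/2)·124 = 103.
Delta's profit: (103 - 72)·62 = 1922.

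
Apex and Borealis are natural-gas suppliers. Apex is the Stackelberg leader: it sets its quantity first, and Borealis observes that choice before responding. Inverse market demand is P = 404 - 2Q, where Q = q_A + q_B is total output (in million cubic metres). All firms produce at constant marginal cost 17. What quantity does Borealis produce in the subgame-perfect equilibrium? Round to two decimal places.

Solve by backward induction. Given q_A, the follower Borealis maximises π_B = (404 - 2q_A - 2q_B)q_B - 17q_B.
Follower FOC: 387 - 2q_A - 4q_B = 0, so q_B(q_A) = (387 - 2q_A)/4.
The leader anticipates this reaction. Substituting into P = 404 - 2Q gives P = 421/2 - q_A, so π_A = (421/2 - q_A)q_A - 17q_A.
Maximising: ∂π_A/∂q_A = 387/2 - 2q_A = 0, giving q_A = 387/4.
Then q_B = (387 - 2·(387/4))/4 = 387/8.

48.38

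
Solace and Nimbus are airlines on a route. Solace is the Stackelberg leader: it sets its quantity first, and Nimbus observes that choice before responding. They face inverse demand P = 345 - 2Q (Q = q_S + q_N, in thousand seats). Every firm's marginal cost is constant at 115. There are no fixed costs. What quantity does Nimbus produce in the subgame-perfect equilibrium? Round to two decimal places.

28.75

Solve by backward induction. Given q_S, the follower Nimbus maximises π_N = (345 - 2q_S - 2q_N)q_N - 115q_N.
Setting the follower's marginal profit to zero, 230 - 2q_S - 4q_N = 0, i.e. q_N = (230 - 2q_S)/4.
The leader anticipates this reaction. Substituting into P = 345 - 2Q gives P = 230 - q_S, so π_S = (230 - q_S)q_S - 115q_S.
Leader FOC: 115 - 2q_S = 0, so q_S = 115/2.
Then q_N = (230 - 2·(115/2))/4 = 115/4.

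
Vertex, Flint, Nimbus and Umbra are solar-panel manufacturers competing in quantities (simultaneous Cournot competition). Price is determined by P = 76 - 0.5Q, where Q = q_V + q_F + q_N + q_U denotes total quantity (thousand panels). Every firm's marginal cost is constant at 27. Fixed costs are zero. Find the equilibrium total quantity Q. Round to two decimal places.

Each firm earns π_i = (76 - 0.5Q)q_i - 27q_i.
Setting ∂π_i/∂q_i = 0 with rivals' quantities fixed: 49 - q_i - (1/2)·Σ_{j≠i} q_j = 0.
By symmetry each firm produces the same amount; substituting Σ_{j≠i} q_j = 3q_i yields q_i = 49/(5/2) = 98/5.
Total output Q = 98/5 + 98/5 + 98/5 + 98/5 = 392/5.

78.40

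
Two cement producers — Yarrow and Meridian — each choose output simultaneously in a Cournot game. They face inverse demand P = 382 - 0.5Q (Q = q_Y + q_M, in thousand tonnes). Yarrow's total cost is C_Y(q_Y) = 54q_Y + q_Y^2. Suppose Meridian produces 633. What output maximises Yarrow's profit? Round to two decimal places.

3.83

With the rival's output fixed at 633, Yarrow's profit is π_Y = (382 - (1/2)·633 - (1/2)q_Y)q_Y - (54q_Y + q_Y²) = (131/2 - (1/2)q_Y)q_Y - (54q_Y + q_Y²).
∂π_Y/∂q_Y = 23/2 - 3q_Y = 0, so q_Y = 23/6.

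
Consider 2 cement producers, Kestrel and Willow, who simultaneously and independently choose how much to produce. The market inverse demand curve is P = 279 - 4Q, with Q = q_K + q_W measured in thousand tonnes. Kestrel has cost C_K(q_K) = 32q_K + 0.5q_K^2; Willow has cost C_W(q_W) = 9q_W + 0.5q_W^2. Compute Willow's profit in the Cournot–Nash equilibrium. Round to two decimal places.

Kestrel's profit: π_K = (279 - 4Q)q_K - (32q_K + (1/2)q_K²). Setting ∂π_K/∂q_K = 0: 247 - 9q_K - 4(q_W) = 0.
Willow's profit: π_W = (279 - 4Q)q_W - (9q_W + (1/2)q_W²). Setting ∂π_W/∂q_W = 0: 270 - 9q_W - 4(q_K) = 0.
So q_K = (247 - 4q_W)/9 and q_W = (270 - 4q_K)/9.
Solving the pair: q_K = 1143/65, q_W = 1442/65.
Price P = 279 - 4·(517/13) = 1559/13.
Willow's profit: (1559/13)·(1442/65) - 9·(1442/65) - (1/2)(1442/65)² = 2214.7072.

2214.71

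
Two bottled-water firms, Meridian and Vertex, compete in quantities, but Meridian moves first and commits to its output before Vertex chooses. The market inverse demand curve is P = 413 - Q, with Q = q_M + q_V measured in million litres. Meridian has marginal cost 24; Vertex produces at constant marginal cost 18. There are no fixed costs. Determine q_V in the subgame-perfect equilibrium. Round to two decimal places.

Solve by backward induction. Given q_M, the follower Vertex maximises π_V = (413 - q_M - q_V)q_V - 18q_V.
Follower FOC: 395 - q_M - 2q_V = 0, so q_V(q_M) = (395 - q_M)/2.
Meridian substitutes q_V(q_M) into its own profit: π_M = q_M(413 - q_M - (395 - q_M)/2) - 24q_M = (431/2 - (1/2)q_M)q_M - 24q_M.
Leader FOC: 383/2 - q_M = 0, so q_M = 383/2.
Then q_V = (395 - 383/2)/2 = 407/4.

101.75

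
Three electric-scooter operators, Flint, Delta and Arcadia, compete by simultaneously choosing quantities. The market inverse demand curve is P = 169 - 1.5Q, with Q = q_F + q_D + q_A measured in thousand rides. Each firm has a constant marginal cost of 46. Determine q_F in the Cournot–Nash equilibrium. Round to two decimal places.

20.50

A representative firm's profit is π_i = q_i(169 - 1.5Q) - 46q_i.
Setting ∂π_i/∂q_i = 0 with rivals' quantities fixed: 123 - 3q_i - (3/2)·Σ_{j≠i} q_j = 0.
With identical firms every q_j equals q_i, so Σ_{j≠i} q_j = 2q_i and 123 = 6q_i, giving q_i = 41/2.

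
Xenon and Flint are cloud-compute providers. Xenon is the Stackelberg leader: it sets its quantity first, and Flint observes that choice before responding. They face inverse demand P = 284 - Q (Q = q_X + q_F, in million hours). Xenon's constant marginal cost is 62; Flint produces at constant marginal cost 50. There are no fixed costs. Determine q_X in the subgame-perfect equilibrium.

105

The follower Flint best-responds to any q_X: π_F = (284 - Q)q_F - 50q_F.
∂π_F/∂q_F = 234 - q_X - 2q_F = 0 gives the reaction function q_F = (234 - q_X)/2.
The leader anticipates this reaction. Substituting into P = 284 - Q gives P = 167 - (1/2)q_X, so π_X = (167 - (1/2)q_X)q_X - 62q_X.
Maximising: ∂π_X/∂q_X = 105 - q_X = 0, giving q_X = 105.
Then q_F = (234 - 105)/2 = 129/2.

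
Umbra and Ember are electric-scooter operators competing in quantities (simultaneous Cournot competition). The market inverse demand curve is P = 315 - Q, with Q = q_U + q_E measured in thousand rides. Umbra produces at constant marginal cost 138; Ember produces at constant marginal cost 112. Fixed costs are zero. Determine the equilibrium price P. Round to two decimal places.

188.33

Umbra's profit: π_U = (315 - Q)q_U - (138q_U). Setting ∂π_U/∂q_U = 0: 177 - 2q_U - (q_E) = 0.
Ember's first-order condition: 203 - 2q_E - (q_U) = 0.
Best responses: q_U = (177 - q_E)/2, q_E = (203 - q_U)/2.
Solving the pair: q_U = 151/3, q_E = 229/3.
Total output Q = 380/3, so price P = 315 - 380/3 = 565/3.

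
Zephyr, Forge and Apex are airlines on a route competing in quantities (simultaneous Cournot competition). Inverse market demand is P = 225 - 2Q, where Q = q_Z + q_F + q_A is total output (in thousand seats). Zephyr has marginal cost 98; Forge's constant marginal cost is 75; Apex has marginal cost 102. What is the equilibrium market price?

Zephyr's profit: π_Z = (225 - 2Q)q_Z - (98q_Z). Setting ∂π_Z/∂q_Z = 0: 127 - 4q_Z - 2(q_F + q_A) = 0.
Forge's profit: π_F = (225 - 2Q)q_F - (75q_F). Setting ∂π_F/∂q_F = 0: 150 - 4q_F - 2(q_Z + q_A) = 0.
Apex's first-order condition: 123 - 4q_A - 2(q_Z + q_F) = 0.
Adding the 3 first-order conditions: 400 − 8Q = 0, so Q = 50.
Back-substituting: q_Z = (127 − 100)/2 = 27/2, q_F = (150 − 100)/2 = 25, q_A = (123 − 100)/2 = 23/2.
Total output Q = 50, so price P = 225 - 2·50 = 125.

125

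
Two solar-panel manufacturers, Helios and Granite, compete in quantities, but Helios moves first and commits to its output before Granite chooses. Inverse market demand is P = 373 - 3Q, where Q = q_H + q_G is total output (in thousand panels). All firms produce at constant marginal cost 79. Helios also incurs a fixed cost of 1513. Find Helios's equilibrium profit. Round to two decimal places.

Solve by backward induction. Given q_H, the follower Granite maximises π_G = (373 - 3q_H - 3q_G)q_G - 79q_G.
Setting the follower's marginal profit to zero, 294 - 3q_H - 6q_G = 0, i.e. q_G = (294 - 3q_H)/6.
The leader anticipates this reaction. Substituting into P = 373 - 3Q gives P = 226 - (3/2)q_H, so π_H = (226 - (3/2)q_H)q_H - 79q_H.
Leader FOC: 147 - 3q_H = 0, so q_H = 49.
Then q_G = (294 - 3·49)/6 = 49/2.
Price P = 373 - 3·(147/2) = 305/2.
Helios's profit: (305/2 - 79)·49 - 1513 = 2088.5000.

2088.50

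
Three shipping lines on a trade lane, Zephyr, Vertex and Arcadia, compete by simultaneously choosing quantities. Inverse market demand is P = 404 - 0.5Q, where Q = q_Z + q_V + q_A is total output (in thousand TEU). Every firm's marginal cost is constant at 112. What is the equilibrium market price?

Each firm earns π_i = (404 - 0.5Q)q_i - 112q_i.
First-order condition (treating rivals' output as given): 292 - q_i - (1/2)·Σ_{j≠i} q_j = 0.
By symmetry each firm produces the same amount; substituting Σ_{j≠i} q_j = 2q_i yields q_i = 292/2 = 146.
Total output Q = 438, so price P = 404 - (1/2)·438 = 185.

185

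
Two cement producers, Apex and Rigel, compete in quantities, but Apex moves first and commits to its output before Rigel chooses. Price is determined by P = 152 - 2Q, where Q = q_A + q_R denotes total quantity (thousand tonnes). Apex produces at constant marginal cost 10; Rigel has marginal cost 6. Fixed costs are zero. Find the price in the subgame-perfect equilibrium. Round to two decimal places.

44.50

Solve by backward induction. Given q_A, the follower Rigel maximises π_R = (152 - 2q_A - 2q_R)q_R - 6q_R.
∂π_R/∂q_R = 146 - 2q_A - 4q_R = 0 gives the reaction function q_R = (146 - 2q_A)/4.
The leader anticipates this reaction. Substituting into P = 152 - 2Q gives P = 79 - q_A, so π_A = (79 - q_A)q_A - 10q_A.
Leader FOC: 69 - 2q_A = 0, so q_A = 69/2.
Then q_R = (146 - 2·(69/2))/4 = 77/4.
Total output Q = 215/4, so price P = 152 - 2·(215/4) = 89/2.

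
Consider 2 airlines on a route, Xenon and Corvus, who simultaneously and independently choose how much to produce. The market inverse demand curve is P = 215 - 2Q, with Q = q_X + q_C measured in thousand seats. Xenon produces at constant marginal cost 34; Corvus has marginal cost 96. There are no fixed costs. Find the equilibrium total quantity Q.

Xenon's profit: π_X = (215 - 2Q)q_X - (34q_X). Setting ∂π_X/∂q_X = 0: 181 - 4q_X - 2(q_C) = 0.
Corvus's first-order condition: 119 - 4q_C - 2(q_X) = 0.
Rearranging gives the reaction functions q_X = (181 - 2q_C)/4 and q_C = (119 - 2q_X)/4.
Substituting one into the other gives q_X = 81/2 and q_C = 19/2.
Total output Q = 81/2 + 19/2 = 50.

50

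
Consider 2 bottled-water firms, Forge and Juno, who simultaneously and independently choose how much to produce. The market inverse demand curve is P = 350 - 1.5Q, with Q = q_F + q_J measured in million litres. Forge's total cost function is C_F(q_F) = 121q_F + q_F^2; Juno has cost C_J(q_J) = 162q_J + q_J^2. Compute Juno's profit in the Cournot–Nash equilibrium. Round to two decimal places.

1718.69

Forge's profit: π_F = (350 - 1.5Q)q_F - (121q_F + q_F²). Setting ∂π_F/∂q_F = 0: 229 - 5q_F - (3/2)(q_J) = 0.
Juno's first-order condition: 188 - 5q_J - (3/2)(q_F) = 0.
So q_F = (229 - (3/2)q_J)/5 and q_J = (188 - (3/2)q_F)/5.
Substituting one into the other gives q_F = 37.9341 and q_J = 26.2198.
Price P = 350 - (3/2)·(834/13) = 253.7692.
Juno's profit: 253.7692·26.2198 - 162·26.2198 - 26.2198² = 1718.6922.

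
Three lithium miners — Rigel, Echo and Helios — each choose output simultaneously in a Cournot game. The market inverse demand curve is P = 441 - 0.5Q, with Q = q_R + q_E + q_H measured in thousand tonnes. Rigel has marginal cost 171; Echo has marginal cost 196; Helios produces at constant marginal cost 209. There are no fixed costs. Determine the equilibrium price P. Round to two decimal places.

254.25

Rigel's profit: π_R = (441 - 0.5Q)q_R - (171q_R). Setting ∂π_R/∂q_R = 0: 270 - q_R - (1/2)(q_E + q_H) = 0.
Echo's profit: π_E = (441 - 0.5Q)q_E - (196q_E). Setting ∂π_E/∂q_E = 0: 245 - q_E - (1/2)(q_R + q_H) = 0.
Helios's profit: π_H = (441 - 0.5Q)q_H - (209q_H). Setting ∂π_H/∂q_H = 0: 232 - q_H - (1/2)(q_R + q_E) = 0.
Adding the 3 conditions: 747 − Q − Q = 0, i.e. Q = 747/2.
Back-substituting: q_R = (270 − 747/4)/(1/2) = 333/2, q_E = (245 − 747/4)/(1/2) = 233/2, q_H = (232 − 747/4)/(1/2) = 181/2.
Total output Q = 747/2, so price P = 441 - (1/2)·(747/2) = 1017/4.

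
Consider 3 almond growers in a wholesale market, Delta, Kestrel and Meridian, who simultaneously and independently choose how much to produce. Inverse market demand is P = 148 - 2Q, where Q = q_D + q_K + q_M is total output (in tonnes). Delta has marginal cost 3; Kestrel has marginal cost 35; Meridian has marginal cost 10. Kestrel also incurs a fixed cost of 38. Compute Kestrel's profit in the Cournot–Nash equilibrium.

60

Delta's profit: π_D = (148 - 2Q)q_D - (3q_D). Setting ∂π_D/∂q_D = 0: 145 - 4q_D - 2(q_K + q_M) = 0.
Kestrel's profit: π_K = (148 - 2Q)q_K - (35q_K). Setting ∂π_K/∂q_K = 0: 113 - 4q_K - 2(q_D + q_M) = 0.
Meridian's first-order condition: 138 - 4q_M - 2(q_D + q_K) = 0.
Adding the 3 first-order conditions: 396 − 8Q = 0, so Q = 99/2.
Back-substituting: q_D = (145 − 99)/2 = 23, q_K = (113 − 99)/2 = 7, q_M = (138 − 99)/2 = 39/2.
Price P = 148 - 2·(99/2) = 49.
Kestrel's profit: (49 - 35)·7 - 38 = 60.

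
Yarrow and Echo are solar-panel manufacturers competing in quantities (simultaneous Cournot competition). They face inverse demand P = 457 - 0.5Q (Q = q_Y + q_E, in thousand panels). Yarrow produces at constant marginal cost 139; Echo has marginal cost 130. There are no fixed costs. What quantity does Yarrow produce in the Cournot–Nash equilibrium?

206

Yarrow's profit: π_Y = (457 - 0.5Q)q_Y - (139q_Y). Setting ∂π_Y/∂q_Y = 0: 318 - q_Y - (1/2)(q_E) = 0.
Echo's first-order condition: 327 - q_E - (1/2)(q_Y) = 0.
Best responses: q_Y = (318 - (1/2)q_E), q_E = (327 - (1/2)q_Y).
Solving the pair: q_Y = 206, q_E = 224.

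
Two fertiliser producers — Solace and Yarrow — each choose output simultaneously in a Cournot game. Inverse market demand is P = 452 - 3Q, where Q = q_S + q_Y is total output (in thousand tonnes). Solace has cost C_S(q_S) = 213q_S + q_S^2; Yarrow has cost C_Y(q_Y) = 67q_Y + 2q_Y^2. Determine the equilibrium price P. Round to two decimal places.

299.97

Solace's profit: π_S = (452 - 3Q)q_S - (213q_S + q_S²). Setting ∂π_S/∂q_S = 0: 239 - 8q_S - 3(q_Y) = 0.
Yarrow's first-order condition: 385 - 10q_Y - 3(q_S) = 0.
So q_S = (239 - 3q_Y)/8 and q_Y = (385 - 3q_S)/10.
Solving the pair: q_S = 1235/71, q_Y = 33.2817.
Total output Q = 50.6761, so price P = 452 - 3·50.6761 = 299.9718.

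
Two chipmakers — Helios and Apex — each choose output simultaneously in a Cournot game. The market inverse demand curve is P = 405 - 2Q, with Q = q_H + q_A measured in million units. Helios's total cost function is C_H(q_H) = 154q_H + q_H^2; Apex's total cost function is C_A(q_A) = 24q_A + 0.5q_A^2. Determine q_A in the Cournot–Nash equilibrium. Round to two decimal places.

Helios's profit: π_H = (405 - 2Q)q_H - (154q_H + q_H²). Setting ∂π_H/∂q_H = 0: 251 - 6q_H - 2(q_A) = 0.
Apex's first-order condition: 381 - 5q_A - 2(q_H) = 0.
Rearranging gives the reaction functions q_H = (251 - 2q_A)/6 and q_A = (381 - 2q_H)/5.
Substituting one into the other gives q_H = 493/26 and q_A = 892/13.

68.62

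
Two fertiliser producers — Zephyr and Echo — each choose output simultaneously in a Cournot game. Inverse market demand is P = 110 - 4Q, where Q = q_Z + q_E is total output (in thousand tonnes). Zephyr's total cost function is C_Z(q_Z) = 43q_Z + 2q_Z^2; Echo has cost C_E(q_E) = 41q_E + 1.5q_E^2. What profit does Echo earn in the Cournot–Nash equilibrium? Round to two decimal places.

128.18

Zephyr's profit: π_Z = (110 - 4Q)q_Z - (43q_Z + 2q_Z²). Setting ∂π_Z/∂q_Z = 0: 67 - 12q_Z - 4(q_E) = 0.
Echo's first-order condition: 69 - 11q_E - 4(q_Z) = 0.
Rearranging gives the reaction functions q_Z = (67 - 4q_E)/12 and q_E = (69 - 4q_Z)/11.
Substituting one into the other gives q_Z = 461/116 and q_E = 140/29.
Price P = 110 - 4·(1021/116) = 74.7931.
Echo's profit: 74.7931·(140/29) - 41·(140/29) - (3/2)(140/29)² = 128.1807.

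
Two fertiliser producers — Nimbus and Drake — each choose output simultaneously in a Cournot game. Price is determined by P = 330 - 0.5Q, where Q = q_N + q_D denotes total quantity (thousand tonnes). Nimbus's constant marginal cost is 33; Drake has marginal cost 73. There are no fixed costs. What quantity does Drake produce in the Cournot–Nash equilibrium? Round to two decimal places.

144.67

Nimbus's profit: π_N = (330 - 0.5Q)q_N - (33q_N). Setting ∂π_N/∂q_N = 0: 297 - q_N - (1/2)(q_D) = 0.
Drake's first-order condition: 257 - q_D - (1/2)(q_N) = 0.
Best responses: q_N = (297 - (1/2)q_D), q_D = (257 - (1/2)q_N).
Substituting one into the other gives q_N = 674/3 and q_D = 434/3.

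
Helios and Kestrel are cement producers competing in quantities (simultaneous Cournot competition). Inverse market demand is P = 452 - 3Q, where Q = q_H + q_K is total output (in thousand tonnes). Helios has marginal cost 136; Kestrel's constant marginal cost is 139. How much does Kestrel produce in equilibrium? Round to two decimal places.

34.44

Helios's profit: π_H = (452 - 3Q)q_H - (136q_H). Setting ∂π_H/∂q_H = 0: 316 - 6q_H - 3(q_K) = 0.
Kestrel's first-order condition: 313 - 6q_K - 3(q_H) = 0.
So q_H = (316 - 3q_K)/6 and q_K = (313 - 3q_H)/6.
Substituting one into the other gives q_H = 319/9 and q_K = 310/9.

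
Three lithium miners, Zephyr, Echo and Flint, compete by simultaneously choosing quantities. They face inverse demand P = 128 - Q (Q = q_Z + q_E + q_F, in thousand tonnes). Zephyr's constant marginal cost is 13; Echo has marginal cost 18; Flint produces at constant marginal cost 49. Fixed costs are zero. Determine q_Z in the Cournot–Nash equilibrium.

39

Zephyr's profit: π_Z = (128 - Q)q_Z - (13q_Z). Setting ∂π_Z/∂q_Z = 0: 115 - 2q_Z - (q_E + q_F) = 0.
Echo's profit: π_E = (128 - Q)q_E - (18q_E). Setting ∂π_E/∂q_E = 0: 110 - 2q_E - (q_Z + q_F) = 0.
Flint's first-order condition: 79 - 2q_F - (q_Z + q_E) = 0.
Summing all 3 equations gives 304 − 4Q = 0, hence Q = 76.
Back-substituting: q_Z = (115 − 76) = 39, q_E = (110 − 76) = 34, q_F = (79 − 76) = 3.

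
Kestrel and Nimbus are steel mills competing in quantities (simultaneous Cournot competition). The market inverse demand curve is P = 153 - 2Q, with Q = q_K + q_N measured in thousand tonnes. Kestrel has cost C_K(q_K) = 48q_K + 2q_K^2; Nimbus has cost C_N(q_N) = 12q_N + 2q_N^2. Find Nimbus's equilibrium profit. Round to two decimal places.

Kestrel's profit: π_K = (153 - 2Q)q_K - (48q_K + 2q_K²). Setting ∂π_K/∂q_K = 0: 105 - 8q_K - 2(q_N) = 0.
Nimbus's profit: π_N = (153 - 2Q)q_N - (12q_N + 2q_N²). Setting ∂π_N/∂q_N = 0: 141 - 8q_N - 2(q_K) = 0.
Best responses: q_K = (105 - 2q_N)/8, q_N = (141 - 2q_K)/8.
Solving the pair: q_K = 93/10, q_N = 153/10.
Price P = 153 - 2·(123/5) = 519/5.
Nimbus's profit: (519/5)·(153/10) - 12·(153/10) - 2(153/10)² = 936.3600.

936.36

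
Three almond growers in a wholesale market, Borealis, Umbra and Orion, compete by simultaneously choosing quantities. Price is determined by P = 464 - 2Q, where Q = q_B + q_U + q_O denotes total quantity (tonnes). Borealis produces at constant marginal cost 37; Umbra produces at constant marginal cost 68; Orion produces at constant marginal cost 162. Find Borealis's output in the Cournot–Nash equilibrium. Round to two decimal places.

Borealis's profit: π_B = (464 - 2Q)q_B - (37q_B). Setting ∂π_B/∂q_B = 0: 427 - 4q_B - 2(q_U + q_O) = 0.
Umbra's profit: π_U = (464 - 2Q)q_U - (68q_U). Setting ∂π_U/∂q_U = 0: 396 - 4q_U - 2(q_B + q_O) = 0.
Orion's profit: π_O = (464 - 2Q)q_O - (162q_O). Setting ∂π_O/∂q_O = 0: 302 - 4q_O - 2(q_B + q_U) = 0.
Adding the 3 conditions: 1125 − 4Q − 4Q = 0, i.e. Q = 1125/8.
Back-substituting: q_B = (427 − 1125/4)/2 = 583/8, q_U = (396 − 1125/4)/2 = 459/8, q_O = (302 − 1125/4)/2 = 83/8.

72.88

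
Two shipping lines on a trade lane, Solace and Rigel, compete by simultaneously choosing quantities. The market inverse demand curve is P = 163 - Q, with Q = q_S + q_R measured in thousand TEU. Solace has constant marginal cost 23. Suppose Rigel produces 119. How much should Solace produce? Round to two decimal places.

10.50

With the rival's output fixed at 119, Solace's profit is π_S = (163 - 119 - q_S)q_S - (23q_S) = (44 - q_S)q_S - (23q_S).
∂π_S/∂q_S = 21 - 2q_S = 0, so q_S = 21/2.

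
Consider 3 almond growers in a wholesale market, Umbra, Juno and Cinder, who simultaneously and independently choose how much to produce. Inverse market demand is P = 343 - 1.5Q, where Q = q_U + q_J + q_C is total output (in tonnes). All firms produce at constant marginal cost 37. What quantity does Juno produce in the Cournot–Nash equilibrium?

51

A representative firm's profit is π_i = q_i(343 - 1.5Q) - 37q_i.
First-order condition (treating rivals' output as given): 306 - 3q_i - (3/2)·Σ_{j≠i} q_j = 0.
By symmetry each firm produces the same amount; substituting Σ_{j≠i} q_j = 2q_i yields q_i = 306/6 = 51.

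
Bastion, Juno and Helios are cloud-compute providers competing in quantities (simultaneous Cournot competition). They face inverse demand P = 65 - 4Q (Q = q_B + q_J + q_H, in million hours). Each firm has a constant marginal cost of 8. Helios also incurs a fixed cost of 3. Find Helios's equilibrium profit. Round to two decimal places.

A representative firm's profit is π_i = q_i(65 - 4Q) - 8q_i.
Setting ∂π_i/∂q_i = 0 with rivals' quantities fixed: 57 - 8q_i - 4·Σ_{j≠i} q_j = 0.
With identical firms every q_j equals q_i, so Σ_{j≠i} q_j = 2q_i and 57 = 16q_i, giving q_i = 57/16.
Price P = 65 - 4·(171/16) = 89/4.
Helios's profit: (89/4 - 8)·(57/16) - 3 = 47.7656.

47.77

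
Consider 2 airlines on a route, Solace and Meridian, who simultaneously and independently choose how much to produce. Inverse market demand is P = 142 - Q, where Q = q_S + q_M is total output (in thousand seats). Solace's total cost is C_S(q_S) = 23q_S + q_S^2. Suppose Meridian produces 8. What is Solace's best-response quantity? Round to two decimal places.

27.75

With the rival's output fixed at 8, Solace's profit is π_S = (142 - 8 - q_S)q_S - (23q_S + q_S²) = (134 - q_S)q_S - (23q_S + q_S²).
∂π_S/∂q_S = 111 - 4q_S = 0, so q_S = 111/4.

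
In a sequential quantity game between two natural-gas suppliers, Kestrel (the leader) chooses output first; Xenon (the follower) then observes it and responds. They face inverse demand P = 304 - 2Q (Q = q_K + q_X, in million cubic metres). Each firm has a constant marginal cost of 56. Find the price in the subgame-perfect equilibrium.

118

The follower Xenon best-responds to any q_K: π_X = (304 - 2Q)q_X - 56q_X.
∂π_X/∂q_X = 248 - 2q_K - 4q_X = 0 gives the reaction function q_X = (248 - 2q_K)/4.
The leader anticipates this reaction. Substituting into P = 304 - 2Q gives P = 180 - q_K, so π_K = (180 - q_K)q_K - 56q_K.
The leader's first-order condition 124 - 2q_K = 0 yields q_K = 62.
Then q_X = (248 - 2·62)/4 = 31.
Total output Q = 93, so price P = 304 - 2·93 = 118.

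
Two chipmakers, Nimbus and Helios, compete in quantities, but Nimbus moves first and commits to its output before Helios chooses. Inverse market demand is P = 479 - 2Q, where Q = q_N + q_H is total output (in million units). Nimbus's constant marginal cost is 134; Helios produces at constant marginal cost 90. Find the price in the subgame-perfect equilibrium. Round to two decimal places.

209.25

Solve by backward induction. Given q_N, the follower Helios maximises π_H = (479 - 2q_N - 2q_H)q_H - 90q_H.
Setting the follower's marginal profit to zero, 389 - 2q_N - 4q_H = 0, i.e. q_H = (389 - 2q_N)/4.
The leader anticipates this reaction. Substituting into P = 479 - 2Q gives P = 569/2 - q_N, so π_N = (569/2 - q_N)q_N - 134q_N.
Leader FOC: 301/2 - 2q_N = 0, so q_N = 301/4.
Then q_H = (389 - 2·(301/4))/4 = 477/8.
Total output Q = 1079/8, so price P = 479 - 2·(1079/8) = 837/4.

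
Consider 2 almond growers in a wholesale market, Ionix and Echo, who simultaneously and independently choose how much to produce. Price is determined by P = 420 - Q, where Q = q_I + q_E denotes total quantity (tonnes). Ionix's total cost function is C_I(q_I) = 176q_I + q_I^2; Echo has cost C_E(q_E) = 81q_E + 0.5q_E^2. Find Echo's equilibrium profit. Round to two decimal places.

Ionix's profit: π_I = (420 - Q)q_I - (176q_I + q_I²). Setting ∂π_I/∂q_I = 0: 244 - 4q_I - (q_E) = 0.
Echo's profit: π_E = (420 - Q)q_E - (81q_E + (1/2)q_E²). Setting ∂π_E/∂q_E = 0: 339 - 3q_E - (q_I) = 0.
So q_I = (244 - q_E)/4 and q_E = (339 - q_I)/3.
Substituting one into the other gives q_I = 393/11 and q_E = 1112/11.
Price P = 420 - 1505/11 = 283.1818.
Echo's profit: 283.1818·(1112/11) - 81·(1112/11) - (1/2)(1112/11)² = 15329.0579.

15329.06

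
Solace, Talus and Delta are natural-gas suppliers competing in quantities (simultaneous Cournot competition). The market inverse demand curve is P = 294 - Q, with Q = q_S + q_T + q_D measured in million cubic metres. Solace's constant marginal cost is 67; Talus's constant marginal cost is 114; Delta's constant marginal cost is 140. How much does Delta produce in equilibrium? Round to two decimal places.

13.75

Solace's profit: π_S = (294 - Q)q_S - (67q_S). Setting ∂π_S/∂q_S = 0: 227 - 2q_S - (q_T + q_D) = 0.
Talus's profit: π_T = (294 - Q)q_T - (114q_T). Setting ∂π_T/∂q_T = 0: 180 - 2q_T - (q_S + q_D) = 0.
Delta's first-order condition: 154 - 2q_D - (q_S + q_T) = 0.
Summing all 3 equations gives 561 − 4Q = 0, hence Q = 561/4.
Back-substituting: q_S = (227 − 561/4) = 347/4, q_T = (180 − 561/4) = 159/4, q_D = (154 − 561/4) = 55/4.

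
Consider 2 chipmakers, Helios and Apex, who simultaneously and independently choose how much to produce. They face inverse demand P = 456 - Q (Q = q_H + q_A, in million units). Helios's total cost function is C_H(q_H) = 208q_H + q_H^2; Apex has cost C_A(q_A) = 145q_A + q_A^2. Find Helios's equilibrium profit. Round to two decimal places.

Helios's profit: π_H = (456 - Q)q_H - (208q_H + q_H²). Setting ∂π_H/∂q_H = 0: 248 - 4q_H - (q_A) = 0.
Apex's profit: π_A = (456 - Q)q_A - (145q_A + q_A²). Setting ∂π_A/∂q_A = 0: 311 - 4q_A - (q_H) = 0.
Rearranging gives the reaction functions q_H = (248 - q_A)/4 and q_A = (311 - q_H)/4.
Substituting one into the other gives q_H = 227/5 and q_A = 332/5.
Price P = 456 - 559/5 = 1721/5.
Helios's profit: (1721/5)·(227/5) - 208·(227/5) - (227/5)² = 4122.3200.

4122.32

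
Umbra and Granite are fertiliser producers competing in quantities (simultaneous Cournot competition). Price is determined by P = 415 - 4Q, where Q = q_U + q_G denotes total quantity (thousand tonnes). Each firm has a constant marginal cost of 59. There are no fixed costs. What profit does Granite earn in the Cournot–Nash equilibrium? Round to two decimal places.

3520.44

A representative firm's profit is π_i = q_i(415 - 4Q) - 59q_i.
Setting ∂π_i/∂q_i = 0 with rivals' quantities fixed: 356 - 8q_i - 4q_j = 0.
By symmetry each firm produces the same amount; substituting q_j = q_i yields q_i = 356/12 = 89/3.
Price P = 415 - 4·(178/3) = 533/3.
Granite's profit: (533/3 - 59)·(89/3) = 3520.4444.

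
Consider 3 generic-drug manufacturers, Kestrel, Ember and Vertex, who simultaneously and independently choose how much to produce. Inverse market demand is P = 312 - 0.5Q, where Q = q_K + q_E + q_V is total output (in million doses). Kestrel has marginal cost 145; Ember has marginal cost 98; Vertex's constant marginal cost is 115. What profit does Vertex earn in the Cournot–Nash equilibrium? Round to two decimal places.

5512.50

Kestrel's profit: π_K = (312 - 0.5Q)q_K - (145q_K). Setting ∂π_K/∂q_K = 0: 167 - q_K - (1/2)(q_E + q_V) = 0.
Ember's profit: π_E = (312 - 0.5Q)q_E - (98q_E). Setting ∂π_E/∂q_E = 0: 214 - q_E - (1/2)(q_K + q_V) = 0.
Vertex's profit: π_V = (312 - 0.5Q)q_V - (115q_V). Setting ∂π_V/∂q_V = 0: 197 - q_V - (1/2)(q_K + q_E) = 0.
Adding the 3 conditions: 578 − Q − Q = 0, i.e. Q = 289.
Back-substituting: q_K = (167 − 289/2)/(1/2) = 45, q_E = (214 − 289/2)/(1/2) = 139, q_V = (197 − 289/2)/(1/2) = 105.
Price P = 312 - (1/2)·289 = 335/2.
Vertex's profit: (335/2 - 115)·105 = 5512.5000.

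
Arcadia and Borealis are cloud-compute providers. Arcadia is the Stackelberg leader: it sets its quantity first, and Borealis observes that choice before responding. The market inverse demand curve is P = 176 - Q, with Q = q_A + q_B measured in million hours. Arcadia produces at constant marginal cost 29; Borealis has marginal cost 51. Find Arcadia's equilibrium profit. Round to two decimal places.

3570.13

The follower Borealis best-responds to any q_A: π_B = (176 - Q)q_B - 51q_B.
Follower FOC: 125 - q_A - 2q_B = 0, so q_B(q_A) = (125 - q_A)/2.
Arcadia substitutes q_B(q_A) into its own profit: π_A = q_A(176 - q_A - (125 - q_A)/2) - 29q_A = (227/2 - (1/2)q_A)q_A - 29q_A.
Leader FOC: 169/2 - q_A = 0, so q_A = 169/2.
Then q_B = (125 - 169/2)/2 = 81/4.
Price P = 176 - 419/4 = 285/4.
Arcadia's profit: (285/4 - 29)·(169/2) = 3570.1250.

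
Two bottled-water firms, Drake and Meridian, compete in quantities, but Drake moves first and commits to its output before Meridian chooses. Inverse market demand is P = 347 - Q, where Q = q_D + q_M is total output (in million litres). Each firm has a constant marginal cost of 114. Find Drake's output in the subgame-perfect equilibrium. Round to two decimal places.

The follower Meridian best-responds to any q_D: π_M = (347 - Q)q_M - 114q_M.
∂π_M/∂q_M = 233 - q_D - 2q_M = 0 gives the reaction function q_M = (233 - q_D)/2.
The leader anticipates this reaction. Substituting into P = 347 - Q gives P = 461/2 - (1/2)q_D, so π_D = (461/2 - (1/2)q_D)q_D - 114q_D.
Maximising: ∂π_D/∂q_D = 233/2 - q_D = 0, giving q_D = 233/2.
Then q_M = (233 - 233/2)/2 = 233/4.

116.50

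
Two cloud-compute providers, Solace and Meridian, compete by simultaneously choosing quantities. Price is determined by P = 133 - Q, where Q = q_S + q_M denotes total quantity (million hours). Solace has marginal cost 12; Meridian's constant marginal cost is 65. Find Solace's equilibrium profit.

Solace's profit: π_S = (133 - Q)q_S - (12q_S). Setting ∂π_S/∂q_S = 0: 121 - 2q_S - (q_M) = 0.
Meridian's first-order condition: 68 - 2q_M - (q_S) = 0.
Best responses: q_S = (121 - q_M)/2, q_M = (68 - q_S)/2.
Solving the pair: q_S = 58, q_M = 5.
Price P = 133 - 63 = 70.
Solace's profit: (70 - 12)·58 = 3364.

3364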